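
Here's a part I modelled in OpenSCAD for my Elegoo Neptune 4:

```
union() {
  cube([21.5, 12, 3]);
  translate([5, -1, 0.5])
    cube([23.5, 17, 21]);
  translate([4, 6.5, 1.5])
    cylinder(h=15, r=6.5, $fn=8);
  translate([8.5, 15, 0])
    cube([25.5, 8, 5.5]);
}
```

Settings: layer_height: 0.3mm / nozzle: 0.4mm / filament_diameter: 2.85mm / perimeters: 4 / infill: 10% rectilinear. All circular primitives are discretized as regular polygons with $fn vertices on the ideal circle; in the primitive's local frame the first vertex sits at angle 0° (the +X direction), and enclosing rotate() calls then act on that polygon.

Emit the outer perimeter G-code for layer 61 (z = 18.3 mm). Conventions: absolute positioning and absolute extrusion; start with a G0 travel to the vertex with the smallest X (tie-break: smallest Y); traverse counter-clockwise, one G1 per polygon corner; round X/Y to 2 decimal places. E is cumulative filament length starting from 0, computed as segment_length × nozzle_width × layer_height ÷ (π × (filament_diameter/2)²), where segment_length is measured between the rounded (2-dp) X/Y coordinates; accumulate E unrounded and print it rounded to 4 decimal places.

G0 X5.00 Y-1.00 Z18.30
G1 X28.50 Y-1.00 E0.4420
G1 X28.50 Y16.00 E0.7618
G1 X5.00 Y16.00 E1.2039
G1 X5.00 Y-1.00 E1.5237

At z = 18.3 mm: the cube does not reach this height (z outside [0, 3]); the cube at (5, -1) is present — its section is the full 23.5×17 rectangle; the cylinder at (4, 6.5) is absent (z outside [1.5, 16.5]); the cube at (8.5, 15) is absent (z outside [0, 5.5]); Combining (union): only the 23.5×17 cube at (5, -1) is present, so the union is just that shape — 1 connected region. The outline is a single polygon with 4 vertices. Extrusion per mm of travel: 0.4 × 0.3 / (π × 1.425²) = 0.018811. Accumulating E over each segment gives final E = 1.5237.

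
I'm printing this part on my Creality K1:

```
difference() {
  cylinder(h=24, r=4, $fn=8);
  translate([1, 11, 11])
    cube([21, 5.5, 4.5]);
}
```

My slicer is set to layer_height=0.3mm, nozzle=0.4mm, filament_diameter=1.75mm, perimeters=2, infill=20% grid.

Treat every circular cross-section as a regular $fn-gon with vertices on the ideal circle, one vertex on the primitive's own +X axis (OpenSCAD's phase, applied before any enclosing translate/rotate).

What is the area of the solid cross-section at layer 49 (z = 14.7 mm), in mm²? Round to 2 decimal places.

45.25 mm²

At z = 14.7 mm: the cylinder: section is a regular 8-gon, circumradius r=4 (area = (8/2)·4.000²·sin(360°/8) = 45.25 mm²); the cube at (1, 11) (footprint 21×5.5) is included at this height (area 115.50 mm²); After the difference (first − rest): starting from the r=4 cylinder (45.25 mm²), the 21×5.5 cube at (1, 11) misses the remaining region (no effect) — area = 45.25 mm². Overall, the cross-section is a single solid region. Net area = 45.25 mm².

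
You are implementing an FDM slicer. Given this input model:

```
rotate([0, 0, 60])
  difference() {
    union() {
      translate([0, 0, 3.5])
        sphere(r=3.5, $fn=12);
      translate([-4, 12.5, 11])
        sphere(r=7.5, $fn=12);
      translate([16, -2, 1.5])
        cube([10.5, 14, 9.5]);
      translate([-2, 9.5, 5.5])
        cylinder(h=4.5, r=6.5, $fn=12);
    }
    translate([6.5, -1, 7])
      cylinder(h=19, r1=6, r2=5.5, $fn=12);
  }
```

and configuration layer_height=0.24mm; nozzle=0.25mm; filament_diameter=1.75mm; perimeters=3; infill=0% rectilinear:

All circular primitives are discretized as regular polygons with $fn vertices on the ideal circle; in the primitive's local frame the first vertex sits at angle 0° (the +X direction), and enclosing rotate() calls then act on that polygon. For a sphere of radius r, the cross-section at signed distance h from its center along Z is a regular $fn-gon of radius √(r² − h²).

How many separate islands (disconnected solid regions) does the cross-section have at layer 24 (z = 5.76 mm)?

3

At z = 5.76 mm: the r=3.5 sphere contributes a regular 12-gon of circumradius √(3.5²−2.26²) = 2.673; the sphere at (-4, 12.5): section is a regular 12-gon, circumradius = √(r²−h²) = √(7.5²−5.24²) = 5.366; the cube at (16, -2) (footprint 10.5×14) is included at this height; the r=6.5 cylinder at (-2, 9.5) contributes a regular 12-gon of circumradius 6.5; Combining (union): the regions partially overlap (shared area 63.29 mm²), so overlapping operands fuse into one piece — 3 connected regions; the cone at (6.5, -1) is absent (z outside [7, 26]); Subtracting the remaining from the first: none of the subtracted shapes is present at this height, so that combined region is unchanged — 3 connected regions; (rotated 60° about Z; rotation is an isometry so areas/perimeters/island counts are preserved). Overall, the cross-section has 3 separate islands. Island count = 3.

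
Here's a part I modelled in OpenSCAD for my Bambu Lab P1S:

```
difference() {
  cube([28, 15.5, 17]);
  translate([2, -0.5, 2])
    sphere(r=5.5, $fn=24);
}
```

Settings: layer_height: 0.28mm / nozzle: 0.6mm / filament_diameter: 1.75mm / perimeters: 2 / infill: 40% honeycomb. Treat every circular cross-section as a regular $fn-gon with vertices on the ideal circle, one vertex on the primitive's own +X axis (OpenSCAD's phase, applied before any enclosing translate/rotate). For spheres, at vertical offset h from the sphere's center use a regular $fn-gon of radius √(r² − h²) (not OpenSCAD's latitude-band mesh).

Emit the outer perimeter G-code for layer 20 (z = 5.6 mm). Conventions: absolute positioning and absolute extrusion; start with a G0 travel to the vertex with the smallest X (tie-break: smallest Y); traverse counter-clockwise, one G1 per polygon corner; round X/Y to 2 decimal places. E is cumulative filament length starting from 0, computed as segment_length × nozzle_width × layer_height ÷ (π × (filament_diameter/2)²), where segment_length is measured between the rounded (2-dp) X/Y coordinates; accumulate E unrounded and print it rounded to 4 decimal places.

G0 X0.00 Y3.13 Z5.60
G1 X0.92 Y3.52 E0.0698
G1 X2.00 Y3.66 E0.1459
G1 X3.08 Y3.52 E0.2219
G1 X4.08 Y3.10 E0.2977
G1 X4.94 Y2.44 E0.3734
G1 X5.60 Y1.58 E0.4491
G1 X6.02 Y0.58 E0.5249
G1 X6.09 Y0.00 E0.5657
G1 X28.00 Y0.00 E2.0960
G1 X28.00 Y15.50 E3.1786
G1 X0.00 Y15.50 E5.1343
G1 X0.00 Y3.13 E5.9983

At z = 5.6 mm: the cube (footprint 28×15.5) is included at this height; the r=5.5 sphere at (2, -0.5) contributes a regular 24-gon of circumradius √(5.5²−3.6²) = 4.158; Taking the first minus the rest: starting from the 28×15.5 cube, the r=5.5 sphere at (2, -0.5) partially overlaps it — only the 18.29 mm² overlap (of its 53.70 mm²) is removed, clipping the outline — 1 connected region. The outline is a single polygon with 12 vertices. Extrusion per mm of travel: 0.6 × 0.28 / (π × 0.875²) = 0.069846. Accumulating E over each segment gives final E = 5.9983.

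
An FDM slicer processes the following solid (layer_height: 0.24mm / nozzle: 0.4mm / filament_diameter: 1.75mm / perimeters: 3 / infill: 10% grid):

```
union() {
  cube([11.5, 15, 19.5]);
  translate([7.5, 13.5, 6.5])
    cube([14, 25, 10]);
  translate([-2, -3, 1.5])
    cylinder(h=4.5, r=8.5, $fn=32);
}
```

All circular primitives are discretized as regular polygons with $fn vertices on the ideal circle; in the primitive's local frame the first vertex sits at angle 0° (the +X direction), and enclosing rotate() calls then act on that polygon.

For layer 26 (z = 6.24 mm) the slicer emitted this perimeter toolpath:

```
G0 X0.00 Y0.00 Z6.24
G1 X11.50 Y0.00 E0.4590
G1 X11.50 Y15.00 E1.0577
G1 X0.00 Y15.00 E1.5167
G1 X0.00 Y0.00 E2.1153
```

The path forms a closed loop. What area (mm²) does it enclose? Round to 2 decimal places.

Apply the shoelace formula to the sequence of (X, Y) vertices; enclosed area = 172.50 mm².

172.50 mm²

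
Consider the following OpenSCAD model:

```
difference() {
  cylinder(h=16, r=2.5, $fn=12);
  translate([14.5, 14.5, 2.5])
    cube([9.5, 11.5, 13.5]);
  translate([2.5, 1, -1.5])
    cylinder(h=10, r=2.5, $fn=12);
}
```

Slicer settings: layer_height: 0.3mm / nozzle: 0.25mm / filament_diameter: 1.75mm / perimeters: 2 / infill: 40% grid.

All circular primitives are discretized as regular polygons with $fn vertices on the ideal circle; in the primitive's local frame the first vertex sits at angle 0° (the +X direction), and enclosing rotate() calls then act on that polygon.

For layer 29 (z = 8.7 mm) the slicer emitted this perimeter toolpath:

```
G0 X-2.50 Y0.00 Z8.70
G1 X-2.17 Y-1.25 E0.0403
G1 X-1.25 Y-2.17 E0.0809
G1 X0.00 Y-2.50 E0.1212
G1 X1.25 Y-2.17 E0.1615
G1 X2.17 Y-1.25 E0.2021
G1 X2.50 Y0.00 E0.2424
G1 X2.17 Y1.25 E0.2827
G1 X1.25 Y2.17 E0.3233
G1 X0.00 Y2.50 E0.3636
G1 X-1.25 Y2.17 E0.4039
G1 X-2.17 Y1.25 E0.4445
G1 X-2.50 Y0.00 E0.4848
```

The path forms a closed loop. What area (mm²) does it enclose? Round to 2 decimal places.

Apply the shoelace formula to the sequence of (X, Y) vertices; enclosed area = 18.79 mm².

18.79 mm²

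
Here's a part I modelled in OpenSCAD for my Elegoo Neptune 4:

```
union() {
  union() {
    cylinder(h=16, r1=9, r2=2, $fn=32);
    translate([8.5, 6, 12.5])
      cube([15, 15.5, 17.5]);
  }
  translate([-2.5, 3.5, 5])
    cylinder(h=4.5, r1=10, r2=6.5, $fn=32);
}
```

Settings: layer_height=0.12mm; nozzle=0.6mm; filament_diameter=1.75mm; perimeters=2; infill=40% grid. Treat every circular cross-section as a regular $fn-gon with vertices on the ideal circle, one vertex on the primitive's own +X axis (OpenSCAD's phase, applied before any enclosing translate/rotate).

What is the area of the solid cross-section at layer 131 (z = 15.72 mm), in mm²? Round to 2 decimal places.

246.56 mm²

At z = 15.72 mm: the cone: at t=0.983 of its height the radius interpolates to r₁+(r₂−r₁)t = 2.122, giving a regular 32-gon of that circumradius (area = (32/2)·2.122²·sin(360°/32) = 14.06 mm²); the cube at (8.5, 6) (footprint 15×15.5) is included at this height (area 232.50 mm²); Combining (union): the 2 present regions are separate (no shared area or edge), so areas and boundary lengths simply add and each stays a separate island — area = 246.56 mm²; the cone at (-2.5, 3.5) is absent (z outside [5, 9.5]); Merging all regions: only that combined region is present, so the union is just that shape — area = 246.56 mm². Overall, the cross-section has 2 separate islands. Net area = 246.56 mm².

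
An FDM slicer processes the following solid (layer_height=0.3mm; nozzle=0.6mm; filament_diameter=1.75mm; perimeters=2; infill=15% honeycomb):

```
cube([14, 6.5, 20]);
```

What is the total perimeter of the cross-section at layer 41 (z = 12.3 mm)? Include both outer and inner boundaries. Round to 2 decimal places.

At z = 12.3 mm: the cube is present — its section is the full 14×6.5 rectangle (perimeter 41.00 mm). Overall, the cross-section is a single solid region. Total boundary length (outer) = 41.00 mm.

41.00 mm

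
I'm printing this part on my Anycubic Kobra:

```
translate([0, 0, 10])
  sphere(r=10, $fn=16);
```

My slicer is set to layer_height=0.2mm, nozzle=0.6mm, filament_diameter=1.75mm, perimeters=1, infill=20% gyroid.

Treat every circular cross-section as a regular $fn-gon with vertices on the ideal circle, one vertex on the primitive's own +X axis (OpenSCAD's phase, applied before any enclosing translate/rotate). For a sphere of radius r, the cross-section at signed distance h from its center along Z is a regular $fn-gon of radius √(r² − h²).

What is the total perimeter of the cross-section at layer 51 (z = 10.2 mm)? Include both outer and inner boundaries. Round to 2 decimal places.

At z = 10.2 mm: the r=10 sphere slices to a regular 16-gon of circumradius 9.998 (√(r²−h²) with h=0.2 from center) (perimeter = 2·16·9.998·sin(180°/16) = 62.42 mm). Overall, the cross-section is a single solid region. Total boundary length (outer) = 62.42 mm.

62.42 mm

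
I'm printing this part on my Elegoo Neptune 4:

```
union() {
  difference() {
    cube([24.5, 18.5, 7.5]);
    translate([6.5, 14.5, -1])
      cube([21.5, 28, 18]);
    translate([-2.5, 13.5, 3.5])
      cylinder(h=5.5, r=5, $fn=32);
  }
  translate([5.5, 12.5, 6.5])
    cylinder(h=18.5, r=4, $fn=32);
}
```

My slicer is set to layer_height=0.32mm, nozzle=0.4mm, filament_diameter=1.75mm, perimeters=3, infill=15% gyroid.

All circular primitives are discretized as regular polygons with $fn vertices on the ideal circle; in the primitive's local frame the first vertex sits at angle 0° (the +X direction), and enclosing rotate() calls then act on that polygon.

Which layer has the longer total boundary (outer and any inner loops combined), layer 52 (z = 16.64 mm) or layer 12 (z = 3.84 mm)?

Layer 52 (z = 16.64): the cube does not reach this height (z outside [0, 7.5]); the cube at (6.5, 14.5) (footprint 21.5×28) is included at this height (perimeter 99.00 mm); the cylinder at (-2.5, 13.5) is absent (z outside [3.5, 9]); Subtracting the remaining from the first: the first operand is absent here, so nothing remains; the cylinder at (5.5, 12.5): section is a regular 32-gon, circumradius r=4 (perimeter = 2·32·4.000·sin(180°/32) = 25.09 mm); Taking the union: only the r=4 cylinder at (5.5, 12.5) is present, so the union is just that shape — boundary = 25.09 mm. So its perimeter = 25.09 mm. Layer 12 (z = 3.84): the 24.5×18.5 cube contributes its full rectangle (perimeter 86.00 mm); the cube at (6.5, 14.5) (footprint 21.5×28) is included at this height (perimeter 99.00 mm); the r=5 cylinder at (-2.5, 13.5) contributes a regular 32-gon of circumradius 5 (perimeter = 2·32·5.000·sin(180°/32) = 31.37 mm); Subtracting the remaining from the first: starting from the 24.5×18.5 cube, the 21.5×28 cube at (6.5, 14.5) partially overlaps it — only the 72.00 mm² overlap (of its 602.00 mm²) is removed, clipping the outline; the r=5 cylinder at (-2.5, 13.5) partially overlaps it — only the 15.19 mm² overlap (of its 78.04 mm²) is removed, clipping the outline — boundary = 87.82 mm; the cylinder at (5.5, 12.5) is not intersected at this z (z outside [6.5, 25]); Combining (union): only that combined region is present, so the union is just that shape — boundary = 87.82 mm. So its perimeter = 87.82 mm. Layer 12 is larger (87.82 vs 25.09 mm).

layer 12 (z = 3.84 mm)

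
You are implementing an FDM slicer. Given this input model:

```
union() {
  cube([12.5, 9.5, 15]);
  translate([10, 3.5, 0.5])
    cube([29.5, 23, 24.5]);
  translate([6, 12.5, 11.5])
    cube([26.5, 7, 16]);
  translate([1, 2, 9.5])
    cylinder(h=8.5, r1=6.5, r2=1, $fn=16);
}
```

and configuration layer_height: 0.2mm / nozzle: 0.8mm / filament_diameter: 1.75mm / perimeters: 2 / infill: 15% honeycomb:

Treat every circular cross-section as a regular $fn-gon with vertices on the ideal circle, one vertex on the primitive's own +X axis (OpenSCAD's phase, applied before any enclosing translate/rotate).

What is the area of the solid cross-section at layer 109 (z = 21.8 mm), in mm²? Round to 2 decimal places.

706.50 mm²

At z = 21.8 mm: the cube is absent (z outside [0, 15]); the cube at (10, 3.5) (footprint 29.5×23) is included at this height (area 678.50 mm²); the cube at (6, 12.5) (footprint 26.5×7) is included at this height (area 185.50 mm²); the cone at (1, 2) is absent (z outside [9.5, 18]); Combining (union): the regions partially overlap — summed areas 864.00 mm² minus the doubly-counted overlap 157.50 mm² gives 706.50 mm² — area = 706.50 mm². Overall, the cross-section is a single solid region. Net area = 706.50 mm².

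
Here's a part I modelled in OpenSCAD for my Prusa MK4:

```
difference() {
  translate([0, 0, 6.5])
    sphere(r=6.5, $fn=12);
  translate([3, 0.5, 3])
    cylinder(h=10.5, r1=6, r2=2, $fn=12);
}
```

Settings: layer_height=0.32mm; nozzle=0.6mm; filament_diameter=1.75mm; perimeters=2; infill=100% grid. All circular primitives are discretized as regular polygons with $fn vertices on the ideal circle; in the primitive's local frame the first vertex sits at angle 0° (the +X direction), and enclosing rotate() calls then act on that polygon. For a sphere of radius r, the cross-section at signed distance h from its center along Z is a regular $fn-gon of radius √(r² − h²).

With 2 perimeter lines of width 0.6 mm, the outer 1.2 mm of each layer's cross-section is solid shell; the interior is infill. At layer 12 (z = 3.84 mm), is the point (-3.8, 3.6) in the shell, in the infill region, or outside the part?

At z = 3.84 mm: the r=6.5 sphere slices to a regular 12-gon of circumradius 5.931 (√(r²−h²) with h=2.66 from center); the cone at (3, 0.5): at t=0.080 of its height the radius interpolates to r₁+(r₂−r₁)t = 5.680, giving a regular 12-gon of that circumradius; Subtracting the remaining from the first: starting from the r=6.5 sphere, the cone at (3, 0.5) partially overlaps it — only the 66.94 mm² overlap (of its 96.79 mm²) is removed, clipping the outline — 1 connected region. Overall, the cross-section is a single solid region. The nearest boundary edge runs (-5.14, 2.97)→(-2.97, 5.14); distance from the point to it = 0.50 mm. The point is inside the cross-section, 0.50 mm from the nearest boundary — within the 1.2 mm shell band (2 × 0.6).

shell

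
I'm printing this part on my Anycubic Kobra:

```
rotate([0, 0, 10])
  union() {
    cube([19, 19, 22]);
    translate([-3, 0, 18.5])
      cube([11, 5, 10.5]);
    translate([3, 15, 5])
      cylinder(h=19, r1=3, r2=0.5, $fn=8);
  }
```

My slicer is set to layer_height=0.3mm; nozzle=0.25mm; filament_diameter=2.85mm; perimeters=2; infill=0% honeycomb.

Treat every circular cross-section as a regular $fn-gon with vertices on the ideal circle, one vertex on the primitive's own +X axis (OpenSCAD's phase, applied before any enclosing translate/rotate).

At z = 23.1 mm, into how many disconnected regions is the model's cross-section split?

At z = 23.1 mm: the cube does not reach this height (z outside [0, 22]); the cube at (-3, 0) (footprint 11×5) is included at this height; the cone at (3, 15): at t=0.953 of its height the radius interpolates to r₁+(r₂−r₁)t = 0.618, giving a regular 8-gon of that circumradius; Taking the union: the 2 present regions are separate (no shared area or edge), so areas and boundary lengths simply add and each stays a separate island — 2 connected regions; (rotated 10° about Z; rotation is an isometry so areas/perimeters/island counts are preserved). The result has 2 disconnected regions.

2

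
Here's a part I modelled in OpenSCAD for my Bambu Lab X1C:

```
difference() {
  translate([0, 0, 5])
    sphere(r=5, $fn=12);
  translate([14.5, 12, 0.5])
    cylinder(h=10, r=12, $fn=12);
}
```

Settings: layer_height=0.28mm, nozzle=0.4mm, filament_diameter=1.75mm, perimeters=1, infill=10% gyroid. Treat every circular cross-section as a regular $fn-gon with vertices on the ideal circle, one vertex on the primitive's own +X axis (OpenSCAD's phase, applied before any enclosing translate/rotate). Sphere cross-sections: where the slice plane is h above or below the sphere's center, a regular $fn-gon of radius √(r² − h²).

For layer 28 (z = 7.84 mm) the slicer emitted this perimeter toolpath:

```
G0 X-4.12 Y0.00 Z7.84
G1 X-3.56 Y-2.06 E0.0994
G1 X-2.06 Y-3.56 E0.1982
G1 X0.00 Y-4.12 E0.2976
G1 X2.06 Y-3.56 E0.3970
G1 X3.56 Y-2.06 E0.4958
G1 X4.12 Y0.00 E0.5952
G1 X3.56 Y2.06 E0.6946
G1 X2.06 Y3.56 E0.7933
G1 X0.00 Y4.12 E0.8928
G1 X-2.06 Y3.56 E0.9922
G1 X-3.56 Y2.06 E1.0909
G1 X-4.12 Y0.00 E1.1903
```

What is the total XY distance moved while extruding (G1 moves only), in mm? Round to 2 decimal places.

25.56 mm

Sum the Euclidean lengths of each G1 segment: total = 25.56 mm.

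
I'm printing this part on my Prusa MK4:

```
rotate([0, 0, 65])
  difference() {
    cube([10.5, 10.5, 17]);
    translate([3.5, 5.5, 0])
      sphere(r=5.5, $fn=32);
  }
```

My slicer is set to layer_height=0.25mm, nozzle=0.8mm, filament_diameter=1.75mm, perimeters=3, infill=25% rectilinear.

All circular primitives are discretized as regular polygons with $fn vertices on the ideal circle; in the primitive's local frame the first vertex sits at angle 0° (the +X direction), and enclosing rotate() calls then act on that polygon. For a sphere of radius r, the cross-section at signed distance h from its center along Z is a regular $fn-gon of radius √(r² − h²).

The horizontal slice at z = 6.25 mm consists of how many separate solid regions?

At z = 6.25 mm: the cube is present — its section is the full 10.5×10.5 rectangle; the sphere at (3.5, 5.5) is absent (|z−center|=6.250 > r=5.5); Taking the first minus the rest: none of the subtracted shapes is present at this height, so the 10.5×10.5 cube is unchanged — 1 connected region; (whole slice rotated 65° about Z — lengths, areas and connectivity unchanged). The result has 1 disconnected region.

1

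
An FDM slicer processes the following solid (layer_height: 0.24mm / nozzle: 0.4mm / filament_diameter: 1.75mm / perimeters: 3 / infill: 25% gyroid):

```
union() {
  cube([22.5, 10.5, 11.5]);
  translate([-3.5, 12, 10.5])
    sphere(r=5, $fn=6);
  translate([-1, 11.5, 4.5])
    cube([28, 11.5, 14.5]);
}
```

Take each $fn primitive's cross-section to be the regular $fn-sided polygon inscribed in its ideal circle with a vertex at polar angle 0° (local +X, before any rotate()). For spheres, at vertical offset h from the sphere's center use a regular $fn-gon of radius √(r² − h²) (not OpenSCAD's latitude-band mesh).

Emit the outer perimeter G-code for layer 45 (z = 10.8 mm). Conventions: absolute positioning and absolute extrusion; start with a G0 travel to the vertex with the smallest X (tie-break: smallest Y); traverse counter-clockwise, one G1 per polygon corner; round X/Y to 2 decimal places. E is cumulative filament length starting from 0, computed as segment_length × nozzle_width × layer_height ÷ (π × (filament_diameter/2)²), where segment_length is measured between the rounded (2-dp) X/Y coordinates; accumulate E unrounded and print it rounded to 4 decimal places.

At z = 10.8 mm: the 22.5×10.5 cube contributes its full rectangle; the sphere at (-3.5, 12): section is a regular 6-gon, circumradius = √(r²−h²) = √(5²−0.3²) = 4.991; the cube at (-1, 11.5) (footprint 28×11.5) is included at this height; Taking the union: the regions partially overlap (shared area 6.89 mm²), so overlapping operands fuse into one piece — 1 connected region. The outline is a single polygon with 15 vertices. Extrusion per mm of travel: 0.4 × 0.24 / (π × 0.875²) = 0.039912. Accumulating E over each segment gives final E = 6.3634.

G0 X-8.49 Y12.00 Z10.80
G1 X-6.00 Y7.68 E0.1990
G1 X-1.00 Y7.68 E0.3986
G1 X0.00 Y9.42 E0.4787
G1 X0.00 Y0.00 E0.8546
G1 X22.50 Y0.00 E1.7527
G1 X22.50 Y10.50 E2.1717
G1 X0.62 Y10.50 E3.0450
G1 X1.20 Y11.50 E3.0912
G1 X27.00 Y11.50 E4.1209
G1 X27.00 Y23.00 E4.5799
G1 X-1.00 Y23.00 E5.6974
G1 X-1.00 Y16.31 E5.9644
G1 X-1.00 Y16.32 E5.9648
G1 X-6.00 Y16.32 E6.1644
G1 X-8.49 Y12.00 E6.3634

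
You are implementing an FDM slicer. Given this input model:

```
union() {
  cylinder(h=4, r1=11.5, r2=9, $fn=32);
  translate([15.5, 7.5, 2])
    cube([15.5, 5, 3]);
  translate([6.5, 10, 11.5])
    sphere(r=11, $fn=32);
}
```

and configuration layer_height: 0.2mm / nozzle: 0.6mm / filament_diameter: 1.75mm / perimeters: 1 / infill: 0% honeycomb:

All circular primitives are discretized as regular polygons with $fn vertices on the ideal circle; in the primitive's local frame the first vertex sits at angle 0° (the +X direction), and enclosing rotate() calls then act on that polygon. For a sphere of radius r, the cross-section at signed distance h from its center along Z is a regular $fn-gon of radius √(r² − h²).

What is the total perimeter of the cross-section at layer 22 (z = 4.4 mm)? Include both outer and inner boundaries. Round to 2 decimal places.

93.71 mm

At z = 4.4 mm: the cone is not intersected at this z (z outside [0, 4]); the cube at (15.5, 7.5) is present — its section is the full 15.5×5 rectangle (perimeter 41.00 mm); the r=11 sphere at (6.5, 10) contributes a regular 32-gon of circumradius √(11²−7.1²) = 8.402 (perimeter = 2·32·8.402·sin(180°/32) = 52.71 mm); Taking the union: the 2 present regions are separate (no shared area or edge), so areas and boundary lengths simply add and each stays a separate island — boundary = 93.71 mm. Overall, the cross-section has 2 separate islands. Total boundary length (outer) = 93.71 mm.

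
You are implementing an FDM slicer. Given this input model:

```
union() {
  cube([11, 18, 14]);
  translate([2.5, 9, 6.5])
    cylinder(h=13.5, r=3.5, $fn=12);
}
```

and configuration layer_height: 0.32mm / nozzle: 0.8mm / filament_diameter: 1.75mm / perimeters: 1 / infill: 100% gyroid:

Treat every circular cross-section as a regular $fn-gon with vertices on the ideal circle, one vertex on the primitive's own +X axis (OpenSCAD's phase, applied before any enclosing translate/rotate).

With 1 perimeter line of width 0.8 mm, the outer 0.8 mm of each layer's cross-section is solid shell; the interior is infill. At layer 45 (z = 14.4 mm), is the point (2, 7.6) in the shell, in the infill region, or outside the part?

infill

At z = 14.4 mm: the cube is not intersected at this z (z outside [0, 14]); the r=3.5 cylinder at (2.5, 9) contributes a regular 12-gon of circumradius 3.5; Merging all regions: only the r=3.5 cylinder at (2.5, 9) is present, so the union is just that shape — 1 connected region. Overall, the cross-section is a single solid region. The nearest boundary edge runs (0.75, 5.97)→(2.50, 5.50); distance from the point to it = 1.90 mm. The point is inside the cross-section and 1.90 mm from the nearest boundary — more than the 0.8 mm shell width (1 × 0.8), so it's in the infill interior.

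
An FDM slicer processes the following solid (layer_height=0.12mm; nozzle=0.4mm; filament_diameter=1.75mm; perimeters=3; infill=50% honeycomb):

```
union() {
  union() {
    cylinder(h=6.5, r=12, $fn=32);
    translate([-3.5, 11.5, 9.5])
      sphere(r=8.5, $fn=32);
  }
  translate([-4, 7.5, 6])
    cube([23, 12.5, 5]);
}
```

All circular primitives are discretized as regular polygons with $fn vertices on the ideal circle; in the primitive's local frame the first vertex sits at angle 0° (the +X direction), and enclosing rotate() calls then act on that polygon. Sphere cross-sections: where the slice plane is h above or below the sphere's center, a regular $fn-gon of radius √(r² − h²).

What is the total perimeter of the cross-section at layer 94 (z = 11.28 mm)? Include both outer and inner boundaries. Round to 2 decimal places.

At z = 11.28 mm: the cylinder does not reach this height (z outside [0, 6.5]); the sphere at (-3.5, 11.5): section is a regular 32-gon, circumradius = √(r²−h²) = √(8.5²−1.78²) = 8.312 (perimeter = 2·32·8.312·sin(180°/32) = 52.14 mm); Combining (union): only the r=8.5 sphere at (-3.5, 11.5) is present, so the union is just that shape — boundary = 52.14 mm; the cube at (-4, 7.5) does not reach this height (z outside [6, 11]); Combining (union): only that combined region is present, so the union is just that shape — boundary = 52.14 mm. Overall, the cross-section is a single solid region. Total boundary length (outer) = 52.14 mm.

52.14 mm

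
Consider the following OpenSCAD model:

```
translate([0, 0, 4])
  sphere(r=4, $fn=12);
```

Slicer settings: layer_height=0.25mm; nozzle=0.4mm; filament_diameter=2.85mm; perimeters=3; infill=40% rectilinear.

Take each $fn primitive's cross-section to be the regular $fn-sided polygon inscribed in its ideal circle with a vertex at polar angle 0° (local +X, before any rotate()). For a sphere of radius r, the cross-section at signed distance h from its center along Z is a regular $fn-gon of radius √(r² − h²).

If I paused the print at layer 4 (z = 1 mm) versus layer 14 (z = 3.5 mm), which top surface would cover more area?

Layer 4 (z = 1): the sphere: section is a regular 12-gon, circumradius = √(r²−h²) = √(4²−3²) = 2.646 (area = (12/2)·2.646²·sin(360°/12) = 21.00 mm²). So its area = 21.00 mm². Layer 14 (z = 3.5): the r=4 sphere slices to a regular 12-gon of circumradius 3.969 (√(r²−h²) with h=0.5 from center) (area = (12/2)·3.969²·sin(360°/12) = 47.25 mm²). So its area = 47.25 mm². Layer 14 is larger (47.25 vs 21.00 mm²).

layer 14 (z = 3.5 mm)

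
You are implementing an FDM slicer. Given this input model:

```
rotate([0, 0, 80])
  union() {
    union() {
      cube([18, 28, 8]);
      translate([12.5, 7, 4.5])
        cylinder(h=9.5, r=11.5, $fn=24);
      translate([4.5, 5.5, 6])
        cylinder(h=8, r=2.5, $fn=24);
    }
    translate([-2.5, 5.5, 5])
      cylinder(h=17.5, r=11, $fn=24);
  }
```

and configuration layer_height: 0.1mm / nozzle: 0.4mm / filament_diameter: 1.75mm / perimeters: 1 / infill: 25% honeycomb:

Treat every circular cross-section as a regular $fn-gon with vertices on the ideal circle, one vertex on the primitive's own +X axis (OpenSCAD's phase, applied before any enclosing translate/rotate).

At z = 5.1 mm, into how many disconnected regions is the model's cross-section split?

1

At z = 5.1 mm: the cube (footprint 18×28) is included at this height; the r=11.5 cylinder at (12.5, 7) contributes a regular 24-gon of circumradius 11.5; the cylinder at (4.5, 5.5) is absent (z outside [6, 14]); Combining (union): the regions partially overlap (shared area 276.26 mm²), so overlapping operands fuse into one piece — 1 connected region; the r=11 cylinder at (-2.5, 5.5) contributes a regular 24-gon of circumradius 11; Combining (union): the regions partially overlap (shared area 114.41 mm²), so overlapping operands fuse into one piece — 1 connected region; (whole slice rotated 80° about Z — lengths, areas and connectivity unchanged). The result has 1 disconnected region.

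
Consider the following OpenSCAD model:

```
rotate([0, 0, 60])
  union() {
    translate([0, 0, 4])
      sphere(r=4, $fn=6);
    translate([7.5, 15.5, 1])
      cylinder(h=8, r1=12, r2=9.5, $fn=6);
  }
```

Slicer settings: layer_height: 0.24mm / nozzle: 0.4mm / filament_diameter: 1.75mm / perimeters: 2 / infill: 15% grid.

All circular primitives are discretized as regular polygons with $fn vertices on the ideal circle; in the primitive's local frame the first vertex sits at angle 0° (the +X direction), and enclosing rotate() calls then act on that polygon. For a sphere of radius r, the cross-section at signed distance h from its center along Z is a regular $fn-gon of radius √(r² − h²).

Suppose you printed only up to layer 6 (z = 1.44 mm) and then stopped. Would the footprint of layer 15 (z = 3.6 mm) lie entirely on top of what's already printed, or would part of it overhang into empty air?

part overhangs

Compare the two slices. At z = 1.44: the r=4 sphere contributes a regular 6-gon of circumradius √(4²−2.56²) = 3.073 (area = (6/2)·3.073²·sin(360°/6) = 24.54 mm²); the cone at (7.5, 15.5) contributes a regular 6-gon of circumradius 11.863 (interpolated between r1=12 and r2=9.5 at t=0.055) (area = (6/2)·11.863²·sin(360°/6) = 365.60 mm²); Taking the union: the 2 present regions are separate (no shared area or edge), so areas and boundary lengths simply add and each stays a separate island — area = 390.14 mm²; (whole slice rotated 60° about Z — lengths, areas and connectivity unchanged). At z = 3.6: the r=4 sphere slices to a regular 6-gon of circumradius 3.980 (√(r²−h²) with h=0.4 from center) (area = (6/2)·3.980²·sin(360°/6) = 41.15 mm²); the cone at (7.5, 15.5) contributes a regular 6-gon of circumradius 11.188 (interpolated between r1=12 and r2=9.5 at t=0.325) (area = (6/2)·11.188²·sin(360°/6) = 325.18 mm²); Combining (union): the 2 present regions are separate (no shared area or edge), so areas and boundary lengths simply add and each stays a separate island — area = 366.33 mm²; (whole slice rotated 60° about Z — lengths, areas and connectivity unchanged). Checking containment: at z = 3.6 the cross-section extends beyond the z = 1.44 cross-section by about 16.61 mm².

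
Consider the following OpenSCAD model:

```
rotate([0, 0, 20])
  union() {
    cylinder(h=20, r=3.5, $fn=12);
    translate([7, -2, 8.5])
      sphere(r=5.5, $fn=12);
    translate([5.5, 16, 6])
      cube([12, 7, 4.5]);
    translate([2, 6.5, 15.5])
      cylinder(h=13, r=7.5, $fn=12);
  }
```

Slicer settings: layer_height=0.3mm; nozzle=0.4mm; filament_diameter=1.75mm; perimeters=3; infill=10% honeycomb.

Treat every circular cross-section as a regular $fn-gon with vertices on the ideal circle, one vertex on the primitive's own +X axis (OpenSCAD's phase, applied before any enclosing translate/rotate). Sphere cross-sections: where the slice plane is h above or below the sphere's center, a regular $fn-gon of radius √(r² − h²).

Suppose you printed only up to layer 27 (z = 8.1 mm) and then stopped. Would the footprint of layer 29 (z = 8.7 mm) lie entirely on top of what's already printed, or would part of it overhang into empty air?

entirely on top

Compare the two slices. At z = 8.1: the cylinder: section is a regular 12-gon, circumradius r=3.5 (area = (12/2)·3.500²·sin(360°/12) = 36.75 mm²); the r=5.5 sphere at (7, -2) contributes a regular 12-gon of circumradius √(5.5²−0.4²) = 5.485 (area = (12/2)·5.485²·sin(360°/12) = 90.27 mm²); the 12×7 cube at (5.5, 16) contributes its full rectangle (area 84.00 mm²); the cylinder at (2, 6.5) does not reach this height (z outside [15.5, 28.5]); Taking the union: the regions partially overlap — summed areas 211.02 mm² minus the doubly-counted overlap 4.87 mm² gives 206.15 mm² — area = 206.15 mm²; (whole slice rotated 20° about Z — lengths, areas and connectivity unchanged). At z = 8.7: the r=3.5 cylinder contributes a regular 12-gon of circumradius 3.5 (area = (12/2)·3.500²·sin(360°/12) = 36.75 mm²); the r=5.5 sphere at (7, -2) contributes a regular 12-gon of circumradius √(5.5²−0.2²) = 5.496 (area = (12/2)·5.496²·sin(360°/12) = 90.63 mm²); the cube at (5.5, 16) (footprint 12×7) is included at this height (area 84.00 mm²); the cylinder at (2, 6.5) is not intersected at this z (z outside [15.5, 28.5]); Combining (union): the regions partially overlap — summed areas 211.38 mm² minus the doubly-counted overlap 4.93 mm² gives 206.45 mm² — area = 206.45 mm²; (whole slice rotated 20° about Z — lengths, areas and connectivity unchanged). Checking containment: the cross-section at z = 8.7 is a subset of the cross-section at z = 8.1.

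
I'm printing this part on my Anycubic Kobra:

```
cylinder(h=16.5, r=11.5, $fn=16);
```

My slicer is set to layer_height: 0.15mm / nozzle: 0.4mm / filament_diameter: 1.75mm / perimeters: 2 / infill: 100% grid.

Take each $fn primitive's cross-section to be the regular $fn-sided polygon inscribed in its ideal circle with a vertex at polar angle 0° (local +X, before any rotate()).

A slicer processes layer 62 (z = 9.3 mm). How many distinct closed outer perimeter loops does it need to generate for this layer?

At z = 9.3 mm: the cylinder: section is a regular 16-gon, circumradius r=11.5. The result has 1 disconnected region.

1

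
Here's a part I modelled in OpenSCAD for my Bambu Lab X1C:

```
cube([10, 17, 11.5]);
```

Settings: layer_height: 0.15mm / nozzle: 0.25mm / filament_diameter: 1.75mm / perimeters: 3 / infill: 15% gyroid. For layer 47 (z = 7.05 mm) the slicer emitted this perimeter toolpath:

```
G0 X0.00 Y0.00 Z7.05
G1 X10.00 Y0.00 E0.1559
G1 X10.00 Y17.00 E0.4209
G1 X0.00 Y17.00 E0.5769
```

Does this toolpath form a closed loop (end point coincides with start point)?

Start point (G0): (0.00, 0.00). End point (last G1): the path does not return to the start — open.

no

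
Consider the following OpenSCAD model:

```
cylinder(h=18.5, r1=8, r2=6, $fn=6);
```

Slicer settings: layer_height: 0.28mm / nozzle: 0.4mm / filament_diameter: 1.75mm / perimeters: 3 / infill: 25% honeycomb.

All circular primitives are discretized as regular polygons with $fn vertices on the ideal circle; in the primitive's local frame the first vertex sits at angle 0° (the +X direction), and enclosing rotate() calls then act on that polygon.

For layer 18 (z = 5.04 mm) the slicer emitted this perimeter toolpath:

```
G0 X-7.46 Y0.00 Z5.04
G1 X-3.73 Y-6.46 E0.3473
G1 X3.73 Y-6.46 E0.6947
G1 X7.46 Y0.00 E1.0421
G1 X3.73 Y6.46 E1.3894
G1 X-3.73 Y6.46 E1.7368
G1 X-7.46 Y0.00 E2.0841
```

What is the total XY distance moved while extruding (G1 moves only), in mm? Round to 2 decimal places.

44.76 mm

Sum the Euclidean lengths of each G1 segment: total = 44.76 mm.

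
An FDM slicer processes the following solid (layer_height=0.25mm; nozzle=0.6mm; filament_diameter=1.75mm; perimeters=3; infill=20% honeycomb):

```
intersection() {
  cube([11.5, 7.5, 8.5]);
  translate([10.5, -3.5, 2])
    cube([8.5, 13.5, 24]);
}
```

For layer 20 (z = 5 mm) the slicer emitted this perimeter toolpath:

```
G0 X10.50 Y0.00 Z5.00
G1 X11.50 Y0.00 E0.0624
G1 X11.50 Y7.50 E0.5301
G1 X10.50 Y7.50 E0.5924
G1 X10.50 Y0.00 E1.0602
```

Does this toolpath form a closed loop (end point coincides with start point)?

yes

Start point (G0): (10.50, 0.00). End point (last G1): the path returns to the start — closed.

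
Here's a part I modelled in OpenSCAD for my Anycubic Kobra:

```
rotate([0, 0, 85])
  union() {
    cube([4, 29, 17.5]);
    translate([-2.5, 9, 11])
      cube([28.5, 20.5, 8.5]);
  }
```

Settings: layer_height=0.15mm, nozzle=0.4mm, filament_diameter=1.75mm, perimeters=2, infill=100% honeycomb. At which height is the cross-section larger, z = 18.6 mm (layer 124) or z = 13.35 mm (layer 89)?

layer 89 (z = 13.35 mm)

Layer 124 (z = 18.6): the cube does not reach this height (z outside [0, 17.5]); the 28.5×20.5 cube at (-2.5, 9) contributes its full rectangle (area 584.25 mm²); Combining (union): only the 28.5×20.5 cube at (-2.5, 9) is present, so the union is just that shape — area = 584.25 mm²; (whole slice rotated 85° about Z — lengths, areas and connectivity unchanged). So its area = 584.25 mm². Layer 89 (z = 13.35): the cube (footprint 4×29) is included at this height (area 116.00 mm²); the cube at (-2.5, 9) (footprint 28.5×20.5) is included at this height (area 584.25 mm²); Merging all regions: the regions partially overlap — summed areas 700.25 mm² minus the doubly-counted overlap 80.00 mm² gives 620.25 mm² — area = 620.25 mm²; (whole slice rotated 85° about Z — lengths, areas and connectivity unchanged). So its area = 620.25 mm². Layer 89 is larger (620.25 vs 584.25 mm²).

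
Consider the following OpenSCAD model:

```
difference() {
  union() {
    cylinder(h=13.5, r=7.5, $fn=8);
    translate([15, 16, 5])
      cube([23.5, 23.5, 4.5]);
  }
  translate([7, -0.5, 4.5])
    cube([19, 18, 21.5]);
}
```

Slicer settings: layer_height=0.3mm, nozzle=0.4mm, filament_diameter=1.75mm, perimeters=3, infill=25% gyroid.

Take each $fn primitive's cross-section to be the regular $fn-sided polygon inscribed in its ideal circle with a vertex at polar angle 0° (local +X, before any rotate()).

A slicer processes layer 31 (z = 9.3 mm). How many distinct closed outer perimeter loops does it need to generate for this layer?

At z = 9.3 mm: the cylinder: section is a regular 8-gon, circumradius r=7.5; the cube at (15, 16) is present — its section is the full 23.5×23.5 rectangle; Combining (union): the 2 present regions are separate (no shared area or edge), so areas and boundary lengths simply add and each stays a separate island — 2 connected regions; the cube at (7, -0.5) is present — its section is the full 19×18 rectangle; Subtracting the remaining from the first: starting from the result so far, the 19×18 cube at (7, -0.5) partially overlaps it — only the 17.00 mm² overlap (of its 342.00 mm²) is removed, clipping the outline — 2 connected regions. The result has 2 disconnected regions.

2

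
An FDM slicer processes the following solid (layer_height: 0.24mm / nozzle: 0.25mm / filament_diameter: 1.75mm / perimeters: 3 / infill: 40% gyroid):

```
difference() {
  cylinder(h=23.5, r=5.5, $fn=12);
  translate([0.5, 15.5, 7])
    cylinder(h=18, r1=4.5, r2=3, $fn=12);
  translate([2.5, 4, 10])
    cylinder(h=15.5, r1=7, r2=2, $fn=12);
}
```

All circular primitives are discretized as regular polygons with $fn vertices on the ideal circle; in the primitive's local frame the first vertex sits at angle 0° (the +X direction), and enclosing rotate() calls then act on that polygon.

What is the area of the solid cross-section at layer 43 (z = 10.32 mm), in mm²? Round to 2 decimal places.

32.44 mm²

At z = 10.32 mm: the r=5.5 cylinder contributes a regular 12-gon of circumradius 5.5 (area = (12/2)·5.500²·sin(360°/12) = 90.75 mm²); the cone at (0.5, 15.5) contributes a regular 12-gon of circumradius 4.223 (interpolated between r1=4.5 and r2=3 at t=0.184) (area = (12/2)·4.223²·sin(360°/12) = 53.51 mm²); the cone at (2.5, 4) contributes a regular 12-gon of circumradius 6.897 (interpolated between r1=7 and r2=2 at t=0.021) (area = (12/2)·6.897²·sin(360°/12) = 142.70 mm²); Taking the first minus the rest: starting from the r=5.5 cylinder (90.75 mm²), the cone at (0.5, 15.5) misses the remaining region (no effect); the cone at (2.5, 4) partially overlaps it — only the 58.31 mm² overlap (of its 142.70 mm²) is removed, clipping the outline — area = 32.44 mm². Overall, the cross-section is a single solid region. Net area = 32.44 mm².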